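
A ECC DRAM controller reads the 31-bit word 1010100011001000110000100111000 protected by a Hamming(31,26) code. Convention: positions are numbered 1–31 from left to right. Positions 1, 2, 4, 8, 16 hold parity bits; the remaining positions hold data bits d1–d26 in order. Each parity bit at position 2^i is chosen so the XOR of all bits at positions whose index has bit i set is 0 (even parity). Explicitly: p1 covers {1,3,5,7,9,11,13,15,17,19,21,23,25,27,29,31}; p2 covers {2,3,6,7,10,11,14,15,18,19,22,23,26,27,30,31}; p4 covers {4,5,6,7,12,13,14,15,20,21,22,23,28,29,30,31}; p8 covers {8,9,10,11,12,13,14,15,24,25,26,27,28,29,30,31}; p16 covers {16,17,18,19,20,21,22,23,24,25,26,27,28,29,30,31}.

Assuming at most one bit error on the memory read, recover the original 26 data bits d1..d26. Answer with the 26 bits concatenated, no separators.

11001100100110000100111000

s1 (pos 1,3,5,7,9,11,13,15,17,19,21,23,25,27,29,31): 1⊕1⊕1⊕0⊕1⊕0⊕1⊕0⊕1⊕0⊕0⊕1⊕0⊕1⊕0⊕0 = 0
s2 (pos 2,3,6,7,10,11,14,15,18,19,22,23,26,27,30,31): 0⊕1⊕0⊕0⊕1⊕0⊕0⊕0⊕1⊕0⊕0⊕1⊕1⊕1⊕0⊕0 = 0
s4 (pos 4,5,6,7,12,13,14,15,20,21,22,23,28,29,30,31): 0⊕1⊕0⊕0⊕0⊕1⊕0⊕0⊕0⊕0⊕0⊕1⊕1⊕0⊕0⊕0 = 0
s8 (pos 8,9,10,11,12,13,14,15,24,25,26,27,28,29,30,31): 0⊕1⊕1⊕0⊕0⊕1⊕0⊕0⊕0⊕0⊕1⊕1⊕1⊕0⊕0⊕0 = 0
s16 (pos 16,17,18,19,20,21,22,23,24,25,26,27,28,29,30,31): 0⊕1⊕1⊕0⊕0⊕0⊕0⊕1⊕0⊕0⊕1⊕1⊕1⊕0⊕0⊕0 = 0
Syndrome s16…s1 = 00000 → no error.
Read data bits from positions 3,5,6,7,9,10,11,12,13,14,15,17,18,19,20,21,22,23,24,25,26,27,28,29,30,31: 11001100100110000100111000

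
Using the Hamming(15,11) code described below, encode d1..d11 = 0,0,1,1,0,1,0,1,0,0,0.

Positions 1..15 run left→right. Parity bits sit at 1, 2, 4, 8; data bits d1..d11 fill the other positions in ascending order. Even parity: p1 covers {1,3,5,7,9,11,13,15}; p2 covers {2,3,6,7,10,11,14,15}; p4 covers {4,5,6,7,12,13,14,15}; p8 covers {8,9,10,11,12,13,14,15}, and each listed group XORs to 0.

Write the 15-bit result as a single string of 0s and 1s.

Place data at non-parity positions: p1 p2 0 p4 0 1 1 p8 0 1 0 1 0 0 0
p1 (pos 1,3,5,7,9,11,13,15): XOR of data positions = 0⊕0⊕1⊕0⊕0⊕0⊕0 = 1
p2 (pos 2,3,6,7,10,11,14,15): XOR of data positions = 0⊕1⊕1⊕1⊕0⊕0⊕0 = 1
p4 (pos 4,5,6,7,12,13,14,15): XOR of data positions = 0⊕1⊕1⊕1⊕0⊕0⊕0 = 1
p8 (pos 8,9,10,11,12,13,14,15): XOR of data positions = 0⊕1⊕0⊕1⊕0⊕0⊕0 = 0
Codeword: 110101100101000

110101100101000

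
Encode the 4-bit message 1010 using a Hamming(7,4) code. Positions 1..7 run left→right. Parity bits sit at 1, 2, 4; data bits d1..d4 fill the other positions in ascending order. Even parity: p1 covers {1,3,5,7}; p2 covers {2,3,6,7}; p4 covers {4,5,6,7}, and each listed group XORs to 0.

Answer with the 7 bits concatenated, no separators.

1011010

Place data at non-parity positions: p1 p2 1 p4 0 1 0
p1 (pos 1,3,5,7): XOR of data positions = 1⊕0⊕0 = 1
p2 (pos 2,3,6,7): XOR of data positions = 1⊕1⊕0 = 0
p4 (pos 4,5,6,7): XOR of data positions = 0⊕1⊕0 = 1
Codeword: 1011010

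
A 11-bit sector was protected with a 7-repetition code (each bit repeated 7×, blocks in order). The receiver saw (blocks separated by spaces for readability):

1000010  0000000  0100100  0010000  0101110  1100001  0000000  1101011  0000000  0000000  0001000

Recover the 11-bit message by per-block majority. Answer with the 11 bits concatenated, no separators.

00001001000

Block 1 (1000010): 2 ones → 0
Block 2 (0000000): 0 ones → 0
Block 3 (0100100): 2 ones → 0
Block 4 (0010000): 1 one → 0
Block 5 (0101110): 4 ones → 1
Block 6 (1100001): 3 ones → 0
Block 7 (0000000): 0 ones → 0
Block 8 (1101011): 5 ones → 1
Block 9 (0000000): 0 ones → 0
Block 10 (0000000): 0 ones → 0
Block 11 (0001000): 1 one → 0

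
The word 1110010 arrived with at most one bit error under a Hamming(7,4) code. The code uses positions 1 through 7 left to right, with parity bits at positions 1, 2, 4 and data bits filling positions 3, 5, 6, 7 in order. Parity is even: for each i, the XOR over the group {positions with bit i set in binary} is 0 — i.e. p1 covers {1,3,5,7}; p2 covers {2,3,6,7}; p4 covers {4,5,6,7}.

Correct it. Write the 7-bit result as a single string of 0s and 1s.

1110000

s1 (pos 1,3,5,7): 1⊕1⊕0⊕0 = 0
s2 (pos 2,3,6,7): 1⊕1⊕1⊕0 = 1
s4 (pos 4,5,6,7): 0⊕0⊕1⊕0 = 1
Syndrome s4…s1 = 110 → error at position 6.
Flip position 6: 1110010 → 1110000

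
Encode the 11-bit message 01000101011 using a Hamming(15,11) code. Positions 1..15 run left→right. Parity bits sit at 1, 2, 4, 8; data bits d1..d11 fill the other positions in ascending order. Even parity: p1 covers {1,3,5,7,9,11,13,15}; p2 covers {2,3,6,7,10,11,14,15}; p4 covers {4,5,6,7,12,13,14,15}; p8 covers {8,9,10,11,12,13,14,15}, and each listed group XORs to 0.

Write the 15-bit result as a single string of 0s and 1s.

Place data at non-parity positions: p1 p2 0 p4 1 0 0 p8 0 1 0 1 0 1 1
p1 (pos 1,3,5,7,9,11,13,15): XOR of data positions = 0⊕1⊕0⊕0⊕0⊕0⊕1 = 0
p2 (pos 2,3,6,7,10,11,14,15): XOR of data positions = 0⊕0⊕0⊕1⊕0⊕1⊕1 = 1
p4 (pos 4,5,6,7,12,13,14,15): XOR of data positions = 1⊕0⊕0⊕1⊕0⊕1⊕1 = 0
p8 (pos 8,9,10,11,12,13,14,15): XOR of data positions = 0⊕1⊕0⊕1⊕0⊕1⊕1 = 0
Codeword: 010010000101011

010010000101011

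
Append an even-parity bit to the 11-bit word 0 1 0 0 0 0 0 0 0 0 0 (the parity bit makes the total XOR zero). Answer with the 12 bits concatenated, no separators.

XOR of the 11 data bits: 0⊕1⊕0⊕0⊕0⊕0⊕0⊕0⊕0⊕0⊕0 = 1
Parity bit = 1 (so all 12 bits XOR to 0).

010000000001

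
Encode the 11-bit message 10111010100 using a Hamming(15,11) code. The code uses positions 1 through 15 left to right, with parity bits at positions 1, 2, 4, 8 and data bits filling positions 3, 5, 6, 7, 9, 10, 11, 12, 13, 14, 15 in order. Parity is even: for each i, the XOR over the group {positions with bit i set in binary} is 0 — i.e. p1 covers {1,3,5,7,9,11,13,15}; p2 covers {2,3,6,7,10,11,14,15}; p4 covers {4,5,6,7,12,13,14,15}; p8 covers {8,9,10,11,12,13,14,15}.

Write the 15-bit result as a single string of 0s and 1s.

101101111010100

Place data at non-parity positions: p1 p2 1 p4 0 1 1 p8 1 0 1 0 1 0 0
p1 (pos 1,3,5,7,9,11,13,15): XOR of data positions = 1⊕0⊕1⊕1⊕1⊕1⊕0 = 1
p2 (pos 2,3,6,7,10,11,14,15): XOR of data positions = 1⊕1⊕1⊕0⊕1⊕0⊕0 = 0
p4 (pos 4,5,6,7,12,13,14,15): XOR of data positions = 0⊕1⊕1⊕0⊕1⊕0⊕0 = 1
p8 (pos 8,9,10,11,12,13,14,15): XOR of data positions = 1⊕0⊕1⊕0⊕1⊕0⊕0 = 1
Codeword: 101101111010100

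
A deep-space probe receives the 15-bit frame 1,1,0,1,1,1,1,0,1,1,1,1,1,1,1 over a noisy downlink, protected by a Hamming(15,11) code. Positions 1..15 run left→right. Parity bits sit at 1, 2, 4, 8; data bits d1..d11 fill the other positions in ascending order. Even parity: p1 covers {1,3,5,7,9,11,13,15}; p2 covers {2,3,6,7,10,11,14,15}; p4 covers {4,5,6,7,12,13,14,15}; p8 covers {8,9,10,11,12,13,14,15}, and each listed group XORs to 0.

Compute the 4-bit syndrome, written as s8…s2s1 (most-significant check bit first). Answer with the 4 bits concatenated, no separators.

s1 (pos 1,3,5,7,9,11,13,15): 1⊕0⊕1⊕1⊕1⊕1⊕1⊕1 = 1
s2 (pos 2,3,6,7,10,11,14,15): 1⊕0⊕1⊕1⊕1⊕1⊕1⊕1 = 1
s4 (pos 4,5,6,7,12,13,14,15): 1⊕1⊕1⊕1⊕1⊕1⊕1⊕1 = 0
s8 (pos 8,9,10,11,12,13,14,15): 0⊕1⊕1⊕1⊕1⊕1⊕1⊕1 = 1
Syndrome s8…s1 = 1011 → error at position 11.

1011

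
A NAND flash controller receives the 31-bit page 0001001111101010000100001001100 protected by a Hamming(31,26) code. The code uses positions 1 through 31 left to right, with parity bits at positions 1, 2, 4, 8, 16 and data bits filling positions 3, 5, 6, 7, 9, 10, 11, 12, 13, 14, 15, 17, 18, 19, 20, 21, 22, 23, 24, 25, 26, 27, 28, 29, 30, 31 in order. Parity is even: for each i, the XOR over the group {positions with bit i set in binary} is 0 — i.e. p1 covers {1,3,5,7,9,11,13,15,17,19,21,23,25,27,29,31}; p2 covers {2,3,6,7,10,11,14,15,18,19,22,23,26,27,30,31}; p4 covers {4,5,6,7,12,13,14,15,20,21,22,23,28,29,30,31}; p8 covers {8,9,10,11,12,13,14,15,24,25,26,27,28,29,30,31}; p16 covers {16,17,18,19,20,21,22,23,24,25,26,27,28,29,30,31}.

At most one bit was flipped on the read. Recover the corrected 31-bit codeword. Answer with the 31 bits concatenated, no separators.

0001001111100010000100001001100

s1 (pos 1,3,5,7,9,11,13,15,17,19,21,23,25,27,29,31): 0⊕0⊕0⊕1⊕1⊕1⊕1⊕1⊕0⊕0⊕0⊕0⊕1⊕0⊕1⊕0 = 1
s2 (pos 2,3,6,7,10,11,14,15,18,19,22,23,26,27,30,31): 0⊕0⊕0⊕1⊕1⊕1⊕0⊕1⊕0⊕0⊕0⊕0⊕0⊕0⊕0⊕0 = 0
s4 (pos 4,5,6,7,12,13,14,15,20,21,22,23,28,29,30,31): 1⊕0⊕0⊕1⊕0⊕1⊕0⊕1⊕1⊕0⊕0⊕0⊕1⊕1⊕0⊕0 = 1
s8 (pos 8,9,10,11,12,13,14,15,24,25,26,27,28,29,30,31): 1⊕1⊕1⊕1⊕0⊕1⊕0⊕1⊕0⊕1⊕0⊕0⊕1⊕1⊕0⊕0 = 1
s16 (pos 16,17,18,19,20,21,22,23,24,25,26,27,28,29,30,31): 0⊕0⊕0⊕0⊕1⊕0⊕0⊕0⊕0⊕1⊕0⊕0⊕1⊕1⊕0⊕0 = 0
Syndrome s16…s1 = 01101 → error at position 13.
Flip position 13: 0001001111101010000100001001100 → 0001001111100010000100001001100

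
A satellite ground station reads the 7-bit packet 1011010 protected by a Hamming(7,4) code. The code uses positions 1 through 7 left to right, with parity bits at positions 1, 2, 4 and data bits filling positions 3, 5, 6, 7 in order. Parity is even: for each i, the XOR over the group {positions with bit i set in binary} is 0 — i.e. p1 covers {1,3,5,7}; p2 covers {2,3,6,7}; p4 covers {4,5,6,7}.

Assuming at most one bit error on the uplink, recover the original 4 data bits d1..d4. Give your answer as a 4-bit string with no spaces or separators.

1010

s1 (pos 1,3,5,7): 1⊕1⊕0⊕0 = 0
s2 (pos 2,3,6,7): 0⊕1⊕1⊕0 = 0
s4 (pos 4,5,6,7): 1⊕0⊕1⊕0 = 0
Syndrome s4…s1 = 000 → no error.
Read data bits from positions 3,5,6,7: 1010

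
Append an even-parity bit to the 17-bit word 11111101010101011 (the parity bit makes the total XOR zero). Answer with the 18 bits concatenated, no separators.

XOR of the 17 data bits: 1⊕1⊕1⊕1⊕1⊕1⊕0⊕1⊕0⊕1⊕0⊕1⊕0⊕1⊕0⊕1⊕1 = 0
Parity bit = 0 (so all 18 bits XOR to 0).

111111010101010110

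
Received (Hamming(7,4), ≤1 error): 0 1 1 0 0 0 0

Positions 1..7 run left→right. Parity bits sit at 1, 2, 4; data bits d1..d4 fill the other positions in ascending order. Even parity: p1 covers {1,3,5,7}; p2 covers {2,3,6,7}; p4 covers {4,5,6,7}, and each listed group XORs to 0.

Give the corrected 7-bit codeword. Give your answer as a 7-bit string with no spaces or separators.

1110000

s1 (pos 1,3,5,7): 0⊕1⊕0⊕0 = 1
s2 (pos 2,3,6,7): 1⊕1⊕0⊕0 = 0
s4 (pos 4,5,6,7): 0⊕0⊕0⊕0 = 0
Syndrome s4…s1 = 001 → error at position 1.
Flip position 1: 0110000 → 1110000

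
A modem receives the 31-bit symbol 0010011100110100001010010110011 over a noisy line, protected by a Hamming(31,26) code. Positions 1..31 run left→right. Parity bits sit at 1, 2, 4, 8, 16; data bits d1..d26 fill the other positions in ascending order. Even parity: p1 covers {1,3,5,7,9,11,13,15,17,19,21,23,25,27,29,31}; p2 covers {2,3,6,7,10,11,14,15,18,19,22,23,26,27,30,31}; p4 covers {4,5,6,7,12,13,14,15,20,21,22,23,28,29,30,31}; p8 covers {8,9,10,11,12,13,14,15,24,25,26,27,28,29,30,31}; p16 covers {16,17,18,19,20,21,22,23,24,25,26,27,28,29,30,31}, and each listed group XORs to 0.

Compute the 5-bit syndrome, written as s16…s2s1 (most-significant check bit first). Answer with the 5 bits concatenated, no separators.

s1 (pos 1,3,5,7,9,11,13,15,17,19,21,23,25,27,29,31): 0⊕1⊕0⊕1⊕0⊕1⊕0⊕0⊕0⊕1⊕1⊕0⊕0⊕1⊕0⊕1 = 1
s2 (pos 2,3,6,7,10,11,14,15,18,19,22,23,26,27,30,31): 0⊕1⊕1⊕1⊕0⊕1⊕1⊕0⊕0⊕1⊕0⊕0⊕1⊕1⊕1⊕1 = 0
s4 (pos 4,5,6,7,12,13,14,15,20,21,22,23,28,29,30,31): 0⊕0⊕1⊕1⊕1⊕0⊕1⊕0⊕0⊕1⊕0⊕0⊕0⊕0⊕1⊕1 = 1
s8 (pos 8,9,10,11,12,13,14,15,24,25,26,27,28,29,30,31): 1⊕0⊕0⊕1⊕1⊕0⊕1⊕0⊕1⊕0⊕1⊕1⊕0⊕0⊕1⊕1 = 1
s16 (pos 16,17,18,19,20,21,22,23,24,25,26,27,28,29,30,31): 0⊕0⊕0⊕1⊕0⊕1⊕0⊕0⊕1⊕0⊕1⊕1⊕0⊕0⊕1⊕1 = 1
Syndrome s16…s1 = 11101 → error at position 29.

11101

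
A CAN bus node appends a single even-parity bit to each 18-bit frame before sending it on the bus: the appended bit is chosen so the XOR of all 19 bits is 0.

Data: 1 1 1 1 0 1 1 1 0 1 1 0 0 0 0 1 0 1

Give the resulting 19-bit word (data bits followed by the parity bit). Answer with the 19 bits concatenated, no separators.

XOR of the 18 data bits: 1⊕1⊕1⊕1⊕0⊕1⊕1⊕1⊕0⊕1⊕1⊕0⊕0⊕0⊕0⊕1⊕0⊕1 = 1
Parity bit = 1 (so all 19 bits XOR to 0).

1111011101100001011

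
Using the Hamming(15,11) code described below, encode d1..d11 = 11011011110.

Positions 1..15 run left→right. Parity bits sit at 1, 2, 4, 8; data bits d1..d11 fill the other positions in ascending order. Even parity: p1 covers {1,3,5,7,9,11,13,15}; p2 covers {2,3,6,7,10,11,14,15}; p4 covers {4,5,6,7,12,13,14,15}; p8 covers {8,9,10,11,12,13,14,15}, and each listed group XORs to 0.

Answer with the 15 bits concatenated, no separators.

Place data at non-parity positions: p1 p2 1 p4 1 0 1 p8 1 0 1 1 1 1 0
p1 (pos 1,3,5,7,9,11,13,15): XOR of data positions = 1⊕1⊕1⊕1⊕1⊕1⊕0 = 0
p2 (pos 2,3,6,7,10,11,14,15): XOR of data positions = 1⊕0⊕1⊕0⊕1⊕1⊕0 = 0
p4 (pos 4,5,6,7,12,13,14,15): XOR of data positions = 1⊕0⊕1⊕1⊕1⊕1⊕0 = 1
p8 (pos 8,9,10,11,12,13,14,15): XOR of data positions = 1⊕0⊕1⊕1⊕1⊕1⊕0 = 1
Codeword: 001110111011110

001110111011110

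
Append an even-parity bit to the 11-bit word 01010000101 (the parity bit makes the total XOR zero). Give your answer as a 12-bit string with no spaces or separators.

XOR of the 11 data bits: 0⊕1⊕0⊕1⊕0⊕0⊕0⊕0⊕1⊕0⊕1 = 0
Parity bit = 0 (so all 12 bits XOR to 0).

010100001010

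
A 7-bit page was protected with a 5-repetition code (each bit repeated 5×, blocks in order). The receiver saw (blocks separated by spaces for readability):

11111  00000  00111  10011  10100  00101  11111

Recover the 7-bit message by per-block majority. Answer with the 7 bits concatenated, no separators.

1011001

Block 1 (11111): 5 ones → 1
Block 2 (00000): 0 ones → 0
Block 3 (00111): 3 ones → 1
Block 4 (10011): 3 ones → 1
Block 5 (10100): 2 ones → 0
Block 6 (00101): 2 ones → 0
Block 7 (11111): 5 ones → 1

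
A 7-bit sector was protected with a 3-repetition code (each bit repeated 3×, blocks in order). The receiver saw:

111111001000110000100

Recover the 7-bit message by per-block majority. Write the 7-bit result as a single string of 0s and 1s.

Block 1 (111): 3 ones → 1
Block 2 (111): 3 ones → 1
Block 3 (001): 1 one → 0
Block 4 (000): 0 ones → 0
Block 5 (110): 2 ones → 1
Block 6 (000): 0 ones → 0
Block 7 (100): 1 one → 0

1100100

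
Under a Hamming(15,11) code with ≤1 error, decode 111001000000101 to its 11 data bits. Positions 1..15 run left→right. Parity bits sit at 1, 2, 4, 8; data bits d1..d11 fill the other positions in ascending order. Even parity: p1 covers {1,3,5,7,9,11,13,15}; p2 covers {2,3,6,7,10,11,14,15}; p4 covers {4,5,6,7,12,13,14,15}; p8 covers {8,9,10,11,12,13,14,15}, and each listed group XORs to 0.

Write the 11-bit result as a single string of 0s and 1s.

10100000101

s1 (pos 1,3,5,7,9,11,13,15): 1⊕1⊕0⊕0⊕0⊕0⊕1⊕1 = 0
s2 (pos 2,3,6,7,10,11,14,15): 1⊕1⊕1⊕0⊕0⊕0⊕0⊕1 = 0
s4 (pos 4,5,6,7,12,13,14,15): 0⊕0⊕1⊕0⊕0⊕1⊕0⊕1 = 1
s8 (pos 8,9,10,11,12,13,14,15): 0⊕0⊕0⊕0⊕0⊕1⊕0⊕1 = 0
Syndrome s8…s1 = 0100 → error at position 4.
Flip position 4: 111001000000101 → 111101000000101
Read data bits from positions 3,5,6,7,9,10,11,12,13,14,15: 10100000101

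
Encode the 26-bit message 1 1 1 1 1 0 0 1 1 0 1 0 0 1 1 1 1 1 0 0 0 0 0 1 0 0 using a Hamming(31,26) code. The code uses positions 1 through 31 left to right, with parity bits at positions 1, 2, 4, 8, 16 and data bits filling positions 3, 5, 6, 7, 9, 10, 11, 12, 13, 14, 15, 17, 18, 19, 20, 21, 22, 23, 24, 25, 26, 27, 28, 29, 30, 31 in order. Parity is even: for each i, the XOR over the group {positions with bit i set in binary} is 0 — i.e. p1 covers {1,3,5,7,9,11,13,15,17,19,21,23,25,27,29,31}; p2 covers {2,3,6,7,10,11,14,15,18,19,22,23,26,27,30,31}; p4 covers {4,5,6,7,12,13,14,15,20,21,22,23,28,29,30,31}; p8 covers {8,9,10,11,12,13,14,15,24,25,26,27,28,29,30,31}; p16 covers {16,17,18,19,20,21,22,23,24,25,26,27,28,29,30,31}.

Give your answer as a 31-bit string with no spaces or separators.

0111111110011010001111100000100

Place data at non-parity positions: p1 p2 1 p4 1 1 1 p8 1 0 0 1 1 0 1 p16 0 0 1 1 1 1 1 0 0 0 0 0 1 0 0
p1 (pos 1,3,5,7,9,11,13,15,17,19,21,23,25,27,29,31): XOR of data positions = 1⊕1⊕1⊕1⊕0⊕1⊕1⊕0⊕1⊕1⊕1⊕0⊕0⊕1⊕0 = 0
p2 (pos 2,3,6,7,10,11,14,15,18,19,22,23,26,27,30,31): XOR of data positions = 1⊕1⊕1⊕0⊕0⊕0⊕1⊕0⊕1⊕1⊕1⊕0⊕0⊕0⊕0 = 1
p4 (pos 4,5,6,7,12,13,14,15,20,21,22,23,28,29,30,31): XOR of data positions = 1⊕1⊕1⊕1⊕1⊕0⊕1⊕1⊕1⊕1⊕1⊕0⊕1⊕0⊕0 = 1
p8 (pos 8,9,10,11,12,13,14,15,24,25,26,27,28,29,30,31): XOR of data positions = 1⊕0⊕0⊕1⊕1⊕0⊕1⊕0⊕0⊕0⊕0⊕0⊕1⊕0⊕0 = 1
p16 (pos 16,17,18,19,20,21,22,23,24,25,26,27,28,29,30,31): XOR of data positions = 0⊕0⊕1⊕1⊕1⊕1⊕1⊕0⊕0⊕0⊕0⊕0⊕1⊕0⊕0 = 0
Codeword: 0111111110011010001111100000100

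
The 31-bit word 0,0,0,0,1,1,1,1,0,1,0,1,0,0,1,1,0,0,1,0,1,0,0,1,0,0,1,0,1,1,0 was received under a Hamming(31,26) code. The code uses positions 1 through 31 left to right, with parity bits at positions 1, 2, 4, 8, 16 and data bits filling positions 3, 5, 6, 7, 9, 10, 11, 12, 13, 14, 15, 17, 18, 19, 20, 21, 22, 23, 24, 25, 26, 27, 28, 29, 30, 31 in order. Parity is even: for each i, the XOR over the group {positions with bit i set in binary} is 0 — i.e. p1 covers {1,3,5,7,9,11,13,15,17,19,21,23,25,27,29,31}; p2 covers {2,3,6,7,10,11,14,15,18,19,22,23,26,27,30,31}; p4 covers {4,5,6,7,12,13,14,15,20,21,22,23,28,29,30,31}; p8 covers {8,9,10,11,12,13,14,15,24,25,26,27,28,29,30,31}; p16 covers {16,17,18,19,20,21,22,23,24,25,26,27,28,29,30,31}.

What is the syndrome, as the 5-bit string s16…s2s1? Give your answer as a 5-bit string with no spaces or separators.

s1 (pos 1,3,5,7,9,11,13,15,17,19,21,23,25,27,29,31): 0⊕0⊕1⊕1⊕0⊕0⊕0⊕1⊕0⊕1⊕1⊕0⊕0⊕1⊕1⊕0 = 1
s2 (pos 2,3,6,7,10,11,14,15,18,19,22,23,26,27,30,31): 0⊕0⊕1⊕1⊕1⊕0⊕0⊕1⊕0⊕1⊕0⊕0⊕0⊕1⊕1⊕0 = 1
s4 (pos 4,5,6,7,12,13,14,15,20,21,22,23,28,29,30,31): 0⊕1⊕1⊕1⊕1⊕0⊕0⊕1⊕0⊕1⊕0⊕0⊕0⊕1⊕1⊕0 = 0
s8 (pos 8,9,10,11,12,13,14,15,24,25,26,27,28,29,30,31): 1⊕0⊕1⊕0⊕1⊕0⊕0⊕1⊕1⊕0⊕0⊕1⊕0⊕1⊕1⊕0 = 0
s16 (pos 16,17,18,19,20,21,22,23,24,25,26,27,28,29,30,31): 1⊕0⊕0⊕1⊕0⊕1⊕0⊕0⊕1⊕0⊕0⊕1⊕0⊕1⊕1⊕0 = 1
Syndrome s16…s1 = 10011 → error at position 19.

10011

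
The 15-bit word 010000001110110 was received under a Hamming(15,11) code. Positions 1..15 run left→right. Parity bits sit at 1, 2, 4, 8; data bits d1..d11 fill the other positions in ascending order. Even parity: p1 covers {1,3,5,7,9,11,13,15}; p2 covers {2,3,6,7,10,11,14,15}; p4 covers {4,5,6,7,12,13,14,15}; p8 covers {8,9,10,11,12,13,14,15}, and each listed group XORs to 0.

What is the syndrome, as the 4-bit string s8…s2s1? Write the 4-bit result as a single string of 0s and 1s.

s1 (pos 1,3,5,7,9,11,13,15): 0⊕0⊕0⊕0⊕1⊕1⊕1⊕0 = 1
s2 (pos 2,3,6,7,10,11,14,15): 1⊕0⊕0⊕0⊕1⊕1⊕1⊕0 = 0
s4 (pos 4,5,6,7,12,13,14,15): 0⊕0⊕0⊕0⊕0⊕1⊕1⊕0 = 0
s8 (pos 8,9,10,11,12,13,14,15): 0⊕1⊕1⊕1⊕0⊕1⊕1⊕0 = 1
Syndrome s8…s1 = 1001 → error at position 9.

1001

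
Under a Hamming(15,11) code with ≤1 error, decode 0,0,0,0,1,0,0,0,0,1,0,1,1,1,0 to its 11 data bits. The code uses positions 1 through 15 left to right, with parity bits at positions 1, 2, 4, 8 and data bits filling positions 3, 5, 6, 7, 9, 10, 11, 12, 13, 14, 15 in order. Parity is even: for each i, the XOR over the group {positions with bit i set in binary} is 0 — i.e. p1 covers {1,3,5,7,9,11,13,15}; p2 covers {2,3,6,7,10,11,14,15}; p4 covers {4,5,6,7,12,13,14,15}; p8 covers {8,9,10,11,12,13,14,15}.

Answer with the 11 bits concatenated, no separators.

s1 (pos 1,3,5,7,9,11,13,15): 0⊕0⊕1⊕0⊕0⊕0⊕1⊕0 = 0
s2 (pos 2,3,6,7,10,11,14,15): 0⊕0⊕0⊕0⊕1⊕0⊕1⊕0 = 0
s4 (pos 4,5,6,7,12,13,14,15): 0⊕1⊕0⊕0⊕1⊕1⊕1⊕0 = 0
s8 (pos 8,9,10,11,12,13,14,15): 0⊕0⊕1⊕0⊕1⊕1⊕1⊕0 = 0
Syndrome s8…s1 = 0000 → no error.
Read data bits from positions 3,5,6,7,9,10,11,12,13,14,15: 01000101110

01000101110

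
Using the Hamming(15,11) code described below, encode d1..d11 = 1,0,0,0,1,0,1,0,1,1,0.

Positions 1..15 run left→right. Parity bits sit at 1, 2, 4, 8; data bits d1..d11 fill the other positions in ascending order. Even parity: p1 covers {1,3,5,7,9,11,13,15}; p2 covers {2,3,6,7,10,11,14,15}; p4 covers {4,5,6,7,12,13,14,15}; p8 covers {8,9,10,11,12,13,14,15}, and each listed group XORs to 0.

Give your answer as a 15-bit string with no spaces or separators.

011000001010110

Place data at non-parity positions: p1 p2 1 p4 0 0 0 p8 1 0 1 0 1 1 0
p1 (pos 1,3,5,7,9,11,13,15): XOR of data positions = 1⊕0⊕0⊕1⊕1⊕1⊕0 = 0
p2 (pos 2,3,6,7,10,11,14,15): XOR of data positions = 1⊕0⊕0⊕0⊕1⊕1⊕0 = 1
p4 (pos 4,5,6,7,12,13,14,15): XOR of data positions = 0⊕0⊕0⊕0⊕1⊕1⊕0 = 0
p8 (pos 8,9,10,11,12,13,14,15): XOR of data positions = 1⊕0⊕1⊕0⊕1⊕1⊕0 = 0
Codeword: 011000001010110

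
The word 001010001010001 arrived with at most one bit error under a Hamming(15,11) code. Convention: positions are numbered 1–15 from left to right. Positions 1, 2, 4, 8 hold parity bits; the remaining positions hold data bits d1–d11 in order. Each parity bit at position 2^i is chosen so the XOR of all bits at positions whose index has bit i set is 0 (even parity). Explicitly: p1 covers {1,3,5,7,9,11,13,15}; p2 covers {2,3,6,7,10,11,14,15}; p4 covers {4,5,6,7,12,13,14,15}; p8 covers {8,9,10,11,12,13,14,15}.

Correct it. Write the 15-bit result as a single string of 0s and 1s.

001010001000001

s1 (pos 1,3,5,7,9,11,13,15): 0⊕1⊕1⊕0⊕1⊕1⊕0⊕1 = 1
s2 (pos 2,3,6,7,10,11,14,15): 0⊕1⊕0⊕0⊕0⊕1⊕0⊕1 = 1
s4 (pos 4,5,6,7,12,13,14,15): 0⊕1⊕0⊕0⊕0⊕0⊕0⊕1 = 0
s8 (pos 8,9,10,11,12,13,14,15): 0⊕1⊕0⊕1⊕0⊕0⊕0⊕1 = 1
Syndrome s8…s1 = 1011 → error at position 11.
Flip position 11: 001010001010001 → 001010001000001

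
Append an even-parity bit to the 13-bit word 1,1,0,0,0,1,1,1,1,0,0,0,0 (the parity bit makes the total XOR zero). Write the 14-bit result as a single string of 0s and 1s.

XOR of the 13 data bits: 1⊕1⊕0⊕0⊕0⊕1⊕1⊕1⊕1⊕0⊕0⊕0⊕0 = 0
Parity bit = 0 (so all 14 bits XOR to 0).

11000111100000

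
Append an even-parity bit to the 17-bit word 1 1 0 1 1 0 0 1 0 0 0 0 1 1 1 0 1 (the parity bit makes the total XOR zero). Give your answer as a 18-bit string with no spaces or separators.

XOR of the 17 data bits: 1⊕1⊕0⊕1⊕1⊕0⊕0⊕1⊕0⊕0⊕0⊕0⊕1⊕1⊕1⊕0⊕1 = 1
Parity bit = 1 (so all 18 bits XOR to 0).

110110010000111011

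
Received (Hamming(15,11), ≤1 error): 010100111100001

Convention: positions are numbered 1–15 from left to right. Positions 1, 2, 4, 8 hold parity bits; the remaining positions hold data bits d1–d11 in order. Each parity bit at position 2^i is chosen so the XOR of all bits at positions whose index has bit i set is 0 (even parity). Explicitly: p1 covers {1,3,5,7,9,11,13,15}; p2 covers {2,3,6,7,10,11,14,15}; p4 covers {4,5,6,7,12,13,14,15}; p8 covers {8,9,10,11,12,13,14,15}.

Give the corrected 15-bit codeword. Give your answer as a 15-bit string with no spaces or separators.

010110111100001

s1 (pos 1,3,5,7,9,11,13,15): 0⊕0⊕0⊕1⊕1⊕0⊕0⊕1 = 1
s2 (pos 2,3,6,7,10,11,14,15): 1⊕0⊕0⊕1⊕1⊕0⊕0⊕1 = 0
s4 (pos 4,5,6,7,12,13,14,15): 1⊕0⊕0⊕1⊕0⊕0⊕0⊕1 = 1
s8 (pos 8,9,10,11,12,13,14,15): 1⊕1⊕1⊕0⊕0⊕0⊕0⊕1 = 0
Syndrome s8…s1 = 0101 → error at position 5.
Flip position 5: 010100111100001 → 010110111100001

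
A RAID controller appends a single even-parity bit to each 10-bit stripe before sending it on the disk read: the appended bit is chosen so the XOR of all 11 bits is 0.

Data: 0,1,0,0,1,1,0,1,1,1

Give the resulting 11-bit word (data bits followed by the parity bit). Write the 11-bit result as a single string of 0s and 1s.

XOR of the 10 data bits: 0⊕1⊕0⊕0⊕1⊕1⊕0⊕1⊕1⊕1 = 0
Parity bit = 0 (so all 11 bits XOR to 0).

01001101110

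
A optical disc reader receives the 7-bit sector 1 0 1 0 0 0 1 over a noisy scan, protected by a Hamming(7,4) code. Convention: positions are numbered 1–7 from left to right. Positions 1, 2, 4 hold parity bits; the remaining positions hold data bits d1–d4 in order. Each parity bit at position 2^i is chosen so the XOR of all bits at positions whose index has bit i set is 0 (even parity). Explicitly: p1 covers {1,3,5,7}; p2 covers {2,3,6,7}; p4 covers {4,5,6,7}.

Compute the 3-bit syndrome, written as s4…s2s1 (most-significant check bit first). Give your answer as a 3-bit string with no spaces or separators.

101

s1 (pos 1,3,5,7): 1⊕1⊕0⊕1 = 1
s2 (pos 2,3,6,7): 0⊕1⊕0⊕1 = 0
s4 (pos 4,5,6,7): 0⊕0⊕0⊕1 = 1
Syndrome s4…s1 = 101 → error at position 5.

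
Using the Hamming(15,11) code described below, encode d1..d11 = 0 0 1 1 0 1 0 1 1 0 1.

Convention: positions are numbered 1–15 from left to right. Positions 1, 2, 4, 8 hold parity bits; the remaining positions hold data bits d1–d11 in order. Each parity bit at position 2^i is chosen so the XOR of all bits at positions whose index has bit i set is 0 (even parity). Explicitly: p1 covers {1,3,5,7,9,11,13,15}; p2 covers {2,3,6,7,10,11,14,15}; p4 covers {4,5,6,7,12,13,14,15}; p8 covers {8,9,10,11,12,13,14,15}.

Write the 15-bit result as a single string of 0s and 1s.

Place data at non-parity positions: p1 p2 0 p4 0 1 1 p8 0 1 0 1 1 0 1
p1 (pos 1,3,5,7,9,11,13,15): XOR of data positions = 0⊕0⊕1⊕0⊕0⊕1⊕1 = 1
p2 (pos 2,3,6,7,10,11,14,15): XOR of data positions = 0⊕1⊕1⊕1⊕0⊕0⊕1 = 0
p4 (pos 4,5,6,7,12,13,14,15): XOR of data positions = 0⊕1⊕1⊕1⊕1⊕0⊕1 = 1
p8 (pos 8,9,10,11,12,13,14,15): XOR of data positions = 0⊕1⊕0⊕1⊕1⊕0⊕1 = 0
Codeword: 100101100101101

100101100101101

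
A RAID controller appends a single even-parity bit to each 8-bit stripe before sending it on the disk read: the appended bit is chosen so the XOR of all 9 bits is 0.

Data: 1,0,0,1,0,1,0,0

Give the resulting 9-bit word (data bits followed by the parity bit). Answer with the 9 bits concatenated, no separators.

100101001

XOR of the 8 data bits: 1⊕0⊕0⊕1⊕0⊕1⊕0⊕0 = 1
Parity bit = 1 (so all 9 bits XOR to 0).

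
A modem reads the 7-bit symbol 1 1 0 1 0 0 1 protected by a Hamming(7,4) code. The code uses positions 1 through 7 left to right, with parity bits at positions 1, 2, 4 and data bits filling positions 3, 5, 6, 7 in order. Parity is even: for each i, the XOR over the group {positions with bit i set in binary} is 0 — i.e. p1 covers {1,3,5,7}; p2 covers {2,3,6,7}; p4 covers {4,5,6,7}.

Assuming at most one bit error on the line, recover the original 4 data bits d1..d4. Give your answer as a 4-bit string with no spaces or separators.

0001

s1 (pos 1,3,5,7): 1⊕0⊕0⊕1 = 0
s2 (pos 2,3,6,7): 1⊕0⊕0⊕1 = 0
s4 (pos 4,5,6,7): 1⊕0⊕0⊕1 = 0
Syndrome s4…s1 = 000 → no error.
Read data bits from positions 3,5,6,7: 0001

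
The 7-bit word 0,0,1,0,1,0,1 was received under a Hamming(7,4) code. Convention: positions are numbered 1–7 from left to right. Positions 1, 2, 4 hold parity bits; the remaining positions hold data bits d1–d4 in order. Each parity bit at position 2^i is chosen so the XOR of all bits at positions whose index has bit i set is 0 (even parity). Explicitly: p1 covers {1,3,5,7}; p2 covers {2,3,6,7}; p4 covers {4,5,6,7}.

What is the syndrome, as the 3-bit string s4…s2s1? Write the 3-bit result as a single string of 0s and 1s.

s1 (pos 1,3,5,7): 0⊕1⊕1⊕1 = 1
s2 (pos 2,3,6,7): 0⊕1⊕0⊕1 = 0
s4 (pos 4,5,6,7): 0⊕1⊕0⊕1 = 0
Syndrome s4…s1 = 001 → error at position 1.

001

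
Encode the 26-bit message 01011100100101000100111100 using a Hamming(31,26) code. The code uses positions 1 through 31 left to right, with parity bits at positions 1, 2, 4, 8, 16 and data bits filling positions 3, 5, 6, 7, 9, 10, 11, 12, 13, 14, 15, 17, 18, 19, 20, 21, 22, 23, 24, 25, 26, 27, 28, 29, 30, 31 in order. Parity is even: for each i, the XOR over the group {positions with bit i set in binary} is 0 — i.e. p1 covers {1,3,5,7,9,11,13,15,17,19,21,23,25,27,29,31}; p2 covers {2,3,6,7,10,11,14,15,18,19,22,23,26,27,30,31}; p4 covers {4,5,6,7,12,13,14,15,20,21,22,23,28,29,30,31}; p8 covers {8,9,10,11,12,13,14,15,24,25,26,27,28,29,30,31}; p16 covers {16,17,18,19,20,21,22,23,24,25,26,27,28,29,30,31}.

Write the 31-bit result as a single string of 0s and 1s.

Place data at non-parity positions: p1 p2 0 p4 1 0 1 p8 1 1 0 0 1 0 0 p16 1 0 1 0 0 0 1 0 0 1 1 1 1 0 0
p1 (pos 1,3,5,7,9,11,13,15,17,19,21,23,25,27,29,31): XOR of data positions = 0⊕1⊕1⊕1⊕0⊕1⊕0⊕1⊕1⊕0⊕1⊕0⊕1⊕1⊕0 = 1
p2 (pos 2,3,6,7,10,11,14,15,18,19,22,23,26,27,30,31): XOR of data positions = 0⊕0⊕1⊕1⊕0⊕0⊕0⊕0⊕1⊕0⊕1⊕1⊕1⊕0⊕0 = 0
p4 (pos 4,5,6,7,12,13,14,15,20,21,22,23,28,29,30,31): XOR of data positions = 1⊕0⊕1⊕0⊕1⊕0⊕0⊕0⊕0⊕0⊕1⊕1⊕1⊕0⊕0 = 0
p8 (pos 8,9,10,11,12,13,14,15,24,25,26,27,28,29,30,31): XOR of data positions = 1⊕1⊕0⊕0⊕1⊕0⊕0⊕0⊕0⊕1⊕1⊕1⊕1⊕0⊕0 = 1
p16 (pos 16,17,18,19,20,21,22,23,24,25,26,27,28,29,30,31): XOR of data positions = 1⊕0⊕1⊕0⊕0⊕0⊕1⊕0⊕0⊕1⊕1⊕1⊕1⊕0⊕0 = 1
Codeword: 1000101111001001101000100111100

1000101111001001101000100111100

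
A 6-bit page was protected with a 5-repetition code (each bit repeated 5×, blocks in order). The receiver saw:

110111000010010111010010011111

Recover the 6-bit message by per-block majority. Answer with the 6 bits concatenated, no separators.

Block 1 (11011): 4 ones → 1
Block 2 (10000): 1 one → 0
Block 3 (10010): 2 ones → 0
Block 4 (11101): 4 ones → 1
Block 5 (00100): 1 one → 0
Block 6 (11111): 5 ones → 1

100101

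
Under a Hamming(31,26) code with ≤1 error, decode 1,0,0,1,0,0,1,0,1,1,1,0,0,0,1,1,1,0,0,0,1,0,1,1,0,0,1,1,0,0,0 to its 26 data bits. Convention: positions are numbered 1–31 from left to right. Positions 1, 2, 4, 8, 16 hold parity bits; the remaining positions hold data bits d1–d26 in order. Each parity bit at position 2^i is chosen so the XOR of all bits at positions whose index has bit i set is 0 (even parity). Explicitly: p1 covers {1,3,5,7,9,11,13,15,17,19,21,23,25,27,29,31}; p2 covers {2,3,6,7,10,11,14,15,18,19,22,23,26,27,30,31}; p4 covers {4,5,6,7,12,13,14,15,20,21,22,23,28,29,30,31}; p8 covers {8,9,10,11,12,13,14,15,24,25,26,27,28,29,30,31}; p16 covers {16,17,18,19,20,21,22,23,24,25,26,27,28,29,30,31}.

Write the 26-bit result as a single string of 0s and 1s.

00011110001100010111011000

s1 (pos 1,3,5,7,9,11,13,15,17,19,21,23,25,27,29,31): 1⊕0⊕0⊕1⊕1⊕1⊕0⊕1⊕1⊕0⊕1⊕1⊕0⊕1⊕0⊕0 = 1
s2 (pos 2,3,6,7,10,11,14,15,18,19,22,23,26,27,30,31): 0⊕0⊕0⊕1⊕1⊕1⊕0⊕1⊕0⊕0⊕0⊕1⊕0⊕1⊕0⊕0 = 0
s4 (pos 4,5,6,7,12,13,14,15,20,21,22,23,28,29,30,31): 1⊕0⊕0⊕1⊕0⊕0⊕0⊕1⊕0⊕1⊕0⊕1⊕1⊕0⊕0⊕0 = 0
s8 (pos 8,9,10,11,12,13,14,15,24,25,26,27,28,29,30,31): 0⊕1⊕1⊕1⊕0⊕0⊕0⊕1⊕1⊕0⊕0⊕1⊕1⊕0⊕0⊕0 = 1
s16 (pos 16,17,18,19,20,21,22,23,24,25,26,27,28,29,30,31): 1⊕1⊕0⊕0⊕0⊕1⊕0⊕1⊕1⊕0⊕0⊕1⊕1⊕0⊕0⊕0 = 1
Syndrome s16…s1 = 11001 → error at position 25.
Flip position 25: 1001001011100011100010110011000 → 1001001011100011100010111011000
Read data bits from positions 3,5,6,7,9,10,11,12,13,14,15,17,18,19,20,21,22,23,24,25,26,27,28,29,30,31: 00011110001100010111011000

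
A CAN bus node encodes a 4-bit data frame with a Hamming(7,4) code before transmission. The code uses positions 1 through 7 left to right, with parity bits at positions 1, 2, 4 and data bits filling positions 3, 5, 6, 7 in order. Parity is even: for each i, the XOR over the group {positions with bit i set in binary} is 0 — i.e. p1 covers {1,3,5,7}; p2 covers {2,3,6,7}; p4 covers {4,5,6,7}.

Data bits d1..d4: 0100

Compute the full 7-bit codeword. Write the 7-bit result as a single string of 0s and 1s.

1001100

Place data at non-parity positions: p1 p2 0 p4 1 0 0
p1 (pos 1,3,5,7): XOR of data positions = 0⊕1⊕0 = 1
p2 (pos 2,3,6,7): XOR of data positions = 0⊕0⊕0 = 0
p4 (pos 4,5,6,7): XOR of data positions = 1⊕0⊕0 = 1
Codeword: 1001100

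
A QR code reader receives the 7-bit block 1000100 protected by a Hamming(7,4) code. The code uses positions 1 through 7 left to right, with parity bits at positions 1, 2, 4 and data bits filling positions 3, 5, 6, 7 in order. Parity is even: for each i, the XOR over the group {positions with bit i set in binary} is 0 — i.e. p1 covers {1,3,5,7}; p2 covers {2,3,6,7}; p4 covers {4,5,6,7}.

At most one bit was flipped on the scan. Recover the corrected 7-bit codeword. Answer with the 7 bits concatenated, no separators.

1001100

s1 (pos 1,3,5,7): 1⊕0⊕1⊕0 = 0
s2 (pos 2,3,6,7): 0⊕0⊕0⊕0 = 0
s4 (pos 4,5,6,7): 0⊕1⊕0⊕0 = 1
Syndrome s4…s1 = 100 → error at position 4.
Flip position 4: 1000100 → 1001100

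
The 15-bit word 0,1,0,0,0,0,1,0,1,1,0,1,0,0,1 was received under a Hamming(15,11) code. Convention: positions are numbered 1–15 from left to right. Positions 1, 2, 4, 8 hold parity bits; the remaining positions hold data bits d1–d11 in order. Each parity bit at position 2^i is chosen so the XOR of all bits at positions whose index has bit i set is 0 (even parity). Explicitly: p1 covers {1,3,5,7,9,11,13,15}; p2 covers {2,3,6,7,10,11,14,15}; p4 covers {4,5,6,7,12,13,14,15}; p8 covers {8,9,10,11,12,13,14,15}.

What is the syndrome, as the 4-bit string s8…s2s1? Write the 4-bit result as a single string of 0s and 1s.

0101

s1 (pos 1,3,5,7,9,11,13,15): 0⊕0⊕0⊕1⊕1⊕0⊕0⊕1 = 1
s2 (pos 2,3,6,7,10,11,14,15): 1⊕0⊕0⊕1⊕1⊕0⊕0⊕1 = 0
s4 (pos 4,5,6,7,12,13,14,15): 0⊕0⊕0⊕1⊕1⊕0⊕0⊕1 = 1
s8 (pos 8,9,10,11,12,13,14,15): 0⊕1⊕1⊕0⊕1⊕0⊕0⊕1 = 0
Syndrome s8…s1 = 0101 → error at position 5.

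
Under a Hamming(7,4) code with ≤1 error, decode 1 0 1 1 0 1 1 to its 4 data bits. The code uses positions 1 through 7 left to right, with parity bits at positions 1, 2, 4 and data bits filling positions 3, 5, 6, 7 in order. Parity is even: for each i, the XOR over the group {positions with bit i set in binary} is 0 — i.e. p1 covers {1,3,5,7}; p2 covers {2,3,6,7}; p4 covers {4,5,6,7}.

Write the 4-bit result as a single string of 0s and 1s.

s1 (pos 1,3,5,7): 1⊕1⊕0⊕1 = 1
s2 (pos 2,3,6,7): 0⊕1⊕1⊕1 = 1
s4 (pos 4,5,6,7): 1⊕0⊕1⊕1 = 1
Syndrome s4…s1 = 111 → error at position 7.
Flip position 7: 1011011 → 1011010
Read data bits from positions 3,5,6,7: 1010

1010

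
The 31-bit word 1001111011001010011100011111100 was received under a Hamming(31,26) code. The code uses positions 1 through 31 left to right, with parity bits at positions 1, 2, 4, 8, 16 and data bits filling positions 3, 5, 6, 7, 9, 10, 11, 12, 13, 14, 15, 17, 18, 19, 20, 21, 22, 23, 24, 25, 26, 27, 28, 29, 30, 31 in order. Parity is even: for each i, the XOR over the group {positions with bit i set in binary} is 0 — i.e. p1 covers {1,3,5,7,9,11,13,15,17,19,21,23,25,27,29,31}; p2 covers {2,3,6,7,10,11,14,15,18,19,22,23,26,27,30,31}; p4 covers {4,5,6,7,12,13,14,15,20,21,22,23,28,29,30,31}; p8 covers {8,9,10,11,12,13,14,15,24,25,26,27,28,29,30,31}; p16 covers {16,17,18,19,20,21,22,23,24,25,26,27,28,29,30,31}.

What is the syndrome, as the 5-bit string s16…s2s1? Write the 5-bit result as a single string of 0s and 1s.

s1 (pos 1,3,5,7,9,11,13,15,17,19,21,23,25,27,29,31): 1⊕0⊕1⊕1⊕1⊕0⊕1⊕1⊕0⊕1⊕0⊕0⊕1⊕1⊕1⊕0 = 0
s2 (pos 2,3,6,7,10,11,14,15,18,19,22,23,26,27,30,31): 0⊕0⊕1⊕1⊕1⊕0⊕0⊕1⊕1⊕1⊕0⊕0⊕1⊕1⊕0⊕0 = 0
s4 (pos 4,5,6,7,12,13,14,15,20,21,22,23,28,29,30,31): 1⊕1⊕1⊕1⊕0⊕1⊕0⊕1⊕1⊕0⊕0⊕0⊕1⊕1⊕0⊕0 = 1
s8 (pos 8,9,10,11,12,13,14,15,24,25,26,27,28,29,30,31): 0⊕1⊕1⊕0⊕0⊕1⊕0⊕1⊕1⊕1⊕1⊕1⊕1⊕1⊕0⊕0 = 0
s16 (pos 16,17,18,19,20,21,22,23,24,25,26,27,28,29,30,31): 0⊕0⊕1⊕1⊕1⊕0⊕0⊕0⊕1⊕1⊕1⊕1⊕1⊕1⊕0⊕0 = 1
Syndrome s16…s1 = 10100 → error at position 20.

10100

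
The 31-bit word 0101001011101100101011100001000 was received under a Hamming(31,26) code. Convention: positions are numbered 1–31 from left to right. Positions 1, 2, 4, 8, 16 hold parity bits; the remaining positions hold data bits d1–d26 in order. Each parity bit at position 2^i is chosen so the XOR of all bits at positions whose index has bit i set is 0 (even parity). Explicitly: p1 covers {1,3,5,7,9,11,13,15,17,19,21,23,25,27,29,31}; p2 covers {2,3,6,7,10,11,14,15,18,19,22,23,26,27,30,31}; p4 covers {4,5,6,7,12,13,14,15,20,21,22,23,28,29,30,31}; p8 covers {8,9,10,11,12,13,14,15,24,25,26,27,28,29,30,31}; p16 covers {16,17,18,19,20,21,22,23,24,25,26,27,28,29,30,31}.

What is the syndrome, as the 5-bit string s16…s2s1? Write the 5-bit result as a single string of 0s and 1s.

s1 (pos 1,3,5,7,9,11,13,15,17,19,21,23,25,27,29,31): 0⊕0⊕0⊕1⊕1⊕1⊕1⊕0⊕1⊕1⊕1⊕1⊕0⊕0⊕0⊕0 = 0
s2 (pos 2,3,6,7,10,11,14,15,18,19,22,23,26,27,30,31): 1⊕0⊕0⊕1⊕1⊕1⊕1⊕0⊕0⊕1⊕1⊕1⊕0⊕0⊕0⊕0 = 0
s4 (pos 4,5,6,7,12,13,14,15,20,21,22,23,28,29,30,31): 1⊕0⊕0⊕1⊕0⊕1⊕1⊕0⊕0⊕1⊕1⊕1⊕1⊕0⊕0⊕0 = 0
s8 (pos 8,9,10,11,12,13,14,15,24,25,26,27,28,29,30,31): 0⊕1⊕1⊕1⊕0⊕1⊕1⊕0⊕0⊕0⊕0⊕0⊕1⊕0⊕0⊕0 = 0
s16 (pos 16,17,18,19,20,21,22,23,24,25,26,27,28,29,30,31): 0⊕1⊕0⊕1⊕0⊕1⊕1⊕1⊕0⊕0⊕0⊕0⊕1⊕0⊕0⊕0 = 0
Syndrome s16…s1 = 00000 → no error.

00000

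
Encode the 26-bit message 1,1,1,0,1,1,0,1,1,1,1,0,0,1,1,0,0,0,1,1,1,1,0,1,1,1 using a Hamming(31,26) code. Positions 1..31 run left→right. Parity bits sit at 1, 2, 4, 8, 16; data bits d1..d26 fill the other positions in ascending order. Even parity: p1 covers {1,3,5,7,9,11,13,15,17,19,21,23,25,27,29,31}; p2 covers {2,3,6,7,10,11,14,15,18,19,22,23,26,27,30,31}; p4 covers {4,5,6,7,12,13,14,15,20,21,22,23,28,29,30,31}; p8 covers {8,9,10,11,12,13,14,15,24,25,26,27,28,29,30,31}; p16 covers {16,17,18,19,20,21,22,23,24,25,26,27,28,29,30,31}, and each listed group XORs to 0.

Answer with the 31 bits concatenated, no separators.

0010110111011111001100011110111

Place data at non-parity positions: p1 p2 1 p4 1 1 0 p8 1 1 0 1 1 1 1 p16 0 0 1 1 0 0 0 1 1 1 1 0 1 1 1
p1 (pos 1,3,5,7,9,11,13,15,17,19,21,23,25,27,29,31): XOR of data positions = 1⊕1⊕0⊕1⊕0⊕1⊕1⊕0⊕1⊕0⊕0⊕1⊕1⊕1⊕1 = 0
p2 (pos 2,3,6,7,10,11,14,15,18,19,22,23,26,27,30,31): XOR of data positions = 1⊕1⊕0⊕1⊕0⊕1⊕1⊕0⊕1⊕0⊕0⊕1⊕1⊕1⊕1 = 0
p4 (pos 4,5,6,7,12,13,14,15,20,21,22,23,28,29,30,31): XOR of data positions = 1⊕1⊕0⊕1⊕1⊕1⊕1⊕1⊕0⊕0⊕0⊕0⊕1⊕1⊕1 = 0
p8 (pos 8,9,10,11,12,13,14,15,24,25,26,27,28,29,30,31): XOR of data positions = 1⊕1⊕0⊕1⊕1⊕1⊕1⊕1⊕1⊕1⊕1⊕0⊕1⊕1⊕1 = 1
p16 (pos 16,17,18,19,20,21,22,23,24,25,26,27,28,29,30,31): XOR of data positions = 0⊕0⊕1⊕1⊕0⊕0⊕0⊕1⊕1⊕1⊕1⊕0⊕1⊕1⊕1 = 1
Codeword: 0010110111011111001100011110111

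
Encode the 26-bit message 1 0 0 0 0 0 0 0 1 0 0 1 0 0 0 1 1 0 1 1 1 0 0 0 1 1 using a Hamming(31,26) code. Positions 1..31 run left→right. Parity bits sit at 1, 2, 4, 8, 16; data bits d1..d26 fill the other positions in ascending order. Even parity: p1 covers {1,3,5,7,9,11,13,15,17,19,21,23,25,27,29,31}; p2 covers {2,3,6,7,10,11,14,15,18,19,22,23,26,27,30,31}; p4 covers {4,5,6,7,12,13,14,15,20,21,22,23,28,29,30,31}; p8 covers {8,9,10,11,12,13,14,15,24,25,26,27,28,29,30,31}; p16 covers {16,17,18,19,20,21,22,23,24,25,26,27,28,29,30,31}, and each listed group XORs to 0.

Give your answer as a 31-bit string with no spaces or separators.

Place data at non-parity positions: p1 p2 1 p4 0 0 0 p8 0 0 0 0 1 0 0 p16 1 0 0 0 1 1 0 1 1 1 0 0 0 1 1
p1 (pos 1,3,5,7,9,11,13,15,17,19,21,23,25,27,29,31): XOR of data positions = 1⊕0⊕0⊕0⊕0⊕1⊕0⊕1⊕0⊕1⊕0⊕1⊕0⊕0⊕1 = 0
p2 (pos 2,3,6,7,10,11,14,15,18,19,22,23,26,27,30,31): XOR of data positions = 1⊕0⊕0⊕0⊕0⊕0⊕0⊕0⊕0⊕1⊕0⊕1⊕0⊕1⊕1 = 1
p4 (pos 4,5,6,7,12,13,14,15,20,21,22,23,28,29,30,31): XOR of data positions = 0⊕0⊕0⊕0⊕1⊕0⊕0⊕0⊕1⊕1⊕0⊕0⊕0⊕1⊕1 = 1
p8 (pos 8,9,10,11,12,13,14,15,24,25,26,27,28,29,30,31): XOR of data positions = 0⊕0⊕0⊕0⊕1⊕0⊕0⊕1⊕1⊕1⊕0⊕0⊕0⊕1⊕1 = 0
p16 (pos 16,17,18,19,20,21,22,23,24,25,26,27,28,29,30,31): XOR of data positions = 1⊕0⊕0⊕0⊕1⊕1⊕0⊕1⊕1⊕1⊕0⊕0⊕0⊕1⊕1 = 0
Codeword: 0111000000001000100011011100011

0111000000001000100011011100011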